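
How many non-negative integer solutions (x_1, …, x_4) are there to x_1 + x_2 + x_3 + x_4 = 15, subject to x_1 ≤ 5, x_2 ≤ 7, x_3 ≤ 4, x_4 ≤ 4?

Without the upper bounds there are C(18,3) = 816 ways to split 15 among 4 variables.
Subtract solutions that violate a single cap (substitute x_i' = x_i − (cap_i+1)): x_1 ≥ 6 gives C(12,3) = 220; x_2 ≥ 8 gives C(10,3) = 120; x_3 ≥ 5 gives C(13,3) = 286; x_4 ≥ 5 gives C(13,3) = 286. Together 912.
Add back pairs where two caps are both exceeded: 4 + 35 + 35 + 10 + 10 + 56 = 150.
By inclusion–exclusion the count is 816 − 912 + 150 = 54.

54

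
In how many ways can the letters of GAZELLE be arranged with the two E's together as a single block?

360

Treat the 2 copies of E as a single block. The multiset to arrange is then {EE, A, G, L, L, Z}, 6 items in all.
That gives (6)!/(2!) = 360 arrangements.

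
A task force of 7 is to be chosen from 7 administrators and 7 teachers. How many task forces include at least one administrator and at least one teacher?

3430

With no constraint there are C(14,7) = 3432 possible selections.
Subtract selections that omit an entire group: no administrators → C(7,7) = 1; no teachers → C(7,7) = 1.
Both groups omitted at once is impossible, so 3432 − 2 = 3430.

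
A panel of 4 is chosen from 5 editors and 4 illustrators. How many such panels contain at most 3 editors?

121

Split by how many editors are chosen (0 through 3).
Sum: C(5,0)·C(4,4) + C(5,1)·C(4,3) + C(5,2)·C(4,2) + C(5,3)·C(4,1) = 1 + 20 + 60 + 40 = 121.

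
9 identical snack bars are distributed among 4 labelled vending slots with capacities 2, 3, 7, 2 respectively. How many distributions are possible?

32

Ignoring the caps, the number of non-negative solutions to x_1+…+x_4 = 9 is C(12,3) = 220.
Subtract solutions that violate a single cap (substitute x_i' = x_i − (cap_i+1)): x_1 ≥ 3 gives C(9,3) = 84; x_2 ≥ 4 gives C(8,3) = 56; x_3 ≥ 8 gives C(4,3) = 4; x_4 ≥ 3 gives C(9,3) = 84. Together 228.
Add back pairs where two caps are both exceeded: 10 + 0 + 20 + 0 + 10 + 0 = 40.
By inclusion–exclusion the count is 220 − 228 + 40 = 32.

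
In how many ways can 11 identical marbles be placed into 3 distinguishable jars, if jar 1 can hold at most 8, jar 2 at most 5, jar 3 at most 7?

41

By stars and bars, unrestricted non-negative solutions to x_1+…+x_3 = 11 number C(11+2,2) = 78.
Subtract solutions that violate a single cap (substitute x_i' = x_i − (cap_i+1)): x_1 ≥ 9 gives C(4,2) = 6; x_2 ≥ 6 gives C(7,2) = 21; x_3 ≥ 8 gives C(5,2) = 10. Together 37.
No two caps can be exceeded simultaneously, so the pair terms are all 0.
By inclusion–exclusion the count is 78 − 37 + 0 = 41.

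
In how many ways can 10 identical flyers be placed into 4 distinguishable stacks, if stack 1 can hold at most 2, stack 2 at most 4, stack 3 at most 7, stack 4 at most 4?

By stars and bars, unrestricted non-negative solutions to x_1+…+x_4 = 10 number C(10+3,3) = 286.
Subtract solutions that violate a single cap (substitute x_i' = x_i − (cap_i+1)): x_1 ≥ 3 gives C(10,3) = 120; x_2 ≥ 5 gives C(8,3) = 56; x_3 ≥ 8 gives C(5,3) = 10; x_4 ≥ 5 gives C(8,3) = 56. Together 242.
Add back pairs where two caps are both exceeded: 10 + 0 + 10 + 0 + 1 + 0 = 21.
By inclusion–exclusion the count is 286 − 242 + 21 = 65.

65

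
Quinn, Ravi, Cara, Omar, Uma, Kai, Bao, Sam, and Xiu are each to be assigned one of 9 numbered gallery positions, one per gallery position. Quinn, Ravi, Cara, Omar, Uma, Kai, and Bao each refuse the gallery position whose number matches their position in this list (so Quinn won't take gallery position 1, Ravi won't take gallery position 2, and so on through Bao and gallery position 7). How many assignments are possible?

Let Aᵢ (for 1 ≤ i ≤ 7) be the placements that put person i in their forbidden gallery position. Any j of these fix j positions, leaving (9−j)! ways to fill the rest, and there are C(7,j) ways to pick which j.
By inclusion–exclusion, the number of valid placements is Σ_{j=0}^{7} (−1)^j C(7,j)·(9−j)!.
Computing: 362880 − 282240 + 105840 − 25200 + 4200 − 504 + 42 − 2 = 165016.

165016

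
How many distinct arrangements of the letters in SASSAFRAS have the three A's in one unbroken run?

210

Treat the 3 copies of A as a single block. The multiset to arrange is then {AAA, F, R, S, S, S, S}, 7 items in all.
That gives (7)!/(4!) = 210 arrangements.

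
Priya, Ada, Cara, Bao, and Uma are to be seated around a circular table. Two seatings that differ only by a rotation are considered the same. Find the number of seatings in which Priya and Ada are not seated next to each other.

Without the restriction there are (4)! = 24 seatings.
Those with Priya next to Ada: fuse the pair into one unit and seat 4 units around a circle — 2·(3)! = 12.
Subtracting, 24 − 12 = 12.

12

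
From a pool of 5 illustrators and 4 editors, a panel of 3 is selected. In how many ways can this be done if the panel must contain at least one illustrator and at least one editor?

Total 3-person selections from all 9: C(9,3) = 84.
Subtract selections that omit an entire group: no illustrators → C(4,3) = 4; no editors → C(5,3) = 10.
Both groups omitted at once is impossible, so 84 − 14 = 70.

70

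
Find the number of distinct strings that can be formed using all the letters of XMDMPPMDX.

XMDMPPMDX has 9 letters with D appearing twice, M appearing 3 times, P appearing twice, and X appearing twice.
Dividing 9! = 362880 by 3!·2!·2!·2! = 48 for the repeated letters gives 7560.

7560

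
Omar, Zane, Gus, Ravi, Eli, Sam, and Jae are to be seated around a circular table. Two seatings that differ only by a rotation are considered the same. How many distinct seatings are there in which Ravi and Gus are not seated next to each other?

480

Without the restriction there are (6)! = 720 seatings.
Seatings with Ravi beside Gus: treat them as a block with 2 internal orders, giving 2 × (5)! = 240.
Subtracting, 720 − 240 = 480.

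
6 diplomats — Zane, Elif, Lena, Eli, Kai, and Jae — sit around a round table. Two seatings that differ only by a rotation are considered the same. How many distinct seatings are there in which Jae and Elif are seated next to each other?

Glue Jae and Elif into a block (2 internal orders). Seating 5 units around a circle gives (4)! arrangements.
So 2 × (4)! = 2 × 24 = 48.

48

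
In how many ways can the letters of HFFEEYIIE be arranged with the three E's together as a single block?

1260

Treat the 3 copies of E as a single block. The multiset to arrange is then {EEE, F, F, H, I, I, Y}, 7 items in all.
That gives (7)!/(2!·2!) = 1260 arrangements.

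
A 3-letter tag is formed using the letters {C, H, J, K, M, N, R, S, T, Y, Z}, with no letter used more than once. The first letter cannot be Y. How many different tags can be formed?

The first letter has 11−1 = 10 choices (anything except Y).
The remaining 2 letters are filled from the other 10 symbols without repetition: 10 × 9 = 90.
Total: 10 × 90 = 900.

900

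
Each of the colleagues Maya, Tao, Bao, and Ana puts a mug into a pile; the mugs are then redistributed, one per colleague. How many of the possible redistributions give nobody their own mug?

Let Aᵢ be the assignments in which colleague i gets their own mug. We want the size of the complement of A₁∪…∪A_4.
By inclusion–exclusion this is Σ_{j=0}^{4} (−1)^j C(4,j)·(4−j)!.
Computing: 24 − 24 + 12 − 4 + 1 = 9.

9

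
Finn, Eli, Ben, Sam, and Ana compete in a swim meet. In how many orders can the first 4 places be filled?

120

There are 5 choices for 1st place, 4 for 2nd, and so on down to 2 for position 4.
That gives 5 × 4 × 3 × 2 = 120.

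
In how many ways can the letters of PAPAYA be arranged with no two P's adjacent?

Total arrangements of PAPAYA: 6!/(3!·2!) = 60.
Arrangements with the P's together: treat PP as one letter, giving (5)!/(3!) = 20.
Hence 60 − 20 = 40.

40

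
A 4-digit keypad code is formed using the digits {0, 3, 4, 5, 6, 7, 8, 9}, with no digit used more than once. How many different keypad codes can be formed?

1680

Choose and order 4 of the 8 symbols: the first digit has 8 options, the next 7, then 6, 5.
8 × 7 × 6 × 5 = 1680.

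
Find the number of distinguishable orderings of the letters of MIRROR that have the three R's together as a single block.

Treat the 3 copies of R as a single block. The multiset to arrange is then {RRR, I, M, O}, 4 items in all.
All 4 items are distinct, so there are (4)! = 24 arrangements.

24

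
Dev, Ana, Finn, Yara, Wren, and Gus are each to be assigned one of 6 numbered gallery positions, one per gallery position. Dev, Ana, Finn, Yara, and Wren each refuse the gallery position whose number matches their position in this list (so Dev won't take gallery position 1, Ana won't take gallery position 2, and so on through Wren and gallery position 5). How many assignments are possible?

Let Aᵢ (for 1 ≤ i ≤ 5) be the placements that put person i in their forbidden gallery position. Any j of these fix j positions, leaving (6−j)! ways to fill the rest, and there are C(5,j) ways to pick which j.
By inclusion–exclusion, the number of valid placements is Σ_{j=0}^{5} (−1)^j C(5,j)·(6−j)!.
Computing: 720 − 600 + 240 − 60 + 10 − 1 = 309.

309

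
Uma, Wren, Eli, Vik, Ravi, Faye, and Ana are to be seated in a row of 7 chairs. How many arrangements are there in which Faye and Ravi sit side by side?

Place the 5 others and the Faye-Ravi pair as 6 objects in a line; the pair has 2 internal arrangements.
So the count is 2·(6)! = 1440.

1440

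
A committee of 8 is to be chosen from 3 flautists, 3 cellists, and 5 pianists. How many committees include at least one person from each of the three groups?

Unrestricted: C(11,8) = 165 ways to pick any 8 of the 11.
Subtract selections that omit an entire group: no flautists → C(8,8) = 1; no cellists → C(8,8) = 1; no pianists → C(6,8) = 0.
Add back selections omitting two groups (i.e. drawn from a single group): C(3,8) + C(3,8) + C(5,8) = 0.
By inclusion–exclusion: 165 − 2 + 0 = 163.

163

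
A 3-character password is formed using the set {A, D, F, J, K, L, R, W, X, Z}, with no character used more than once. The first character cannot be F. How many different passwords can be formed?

The first character has 10−1 = 9 choices (anything except F).
The remaining 2 characters are filled from the other 9 symbols without repetition: 9 × 8 = 72.
Total: 9 × 72 = 648.

648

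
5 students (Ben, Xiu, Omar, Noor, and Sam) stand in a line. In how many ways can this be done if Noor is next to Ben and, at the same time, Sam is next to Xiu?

24

Treat {Noor,Ben} as one block (2 orders) and {Sam,Xiu} as another (2 orders).
That leaves 3 units to arrange: 2 × 2 × 3! = 4 × 6 = 24.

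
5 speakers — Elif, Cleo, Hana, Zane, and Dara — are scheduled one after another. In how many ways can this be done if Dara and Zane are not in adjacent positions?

72

There are 5! = 120 arrangements in all. If Dara and Zane are adjacent, merging them into one block gives 2·(4)! = 48 arrangements.
Complementary counting: 120 − 48 = 72.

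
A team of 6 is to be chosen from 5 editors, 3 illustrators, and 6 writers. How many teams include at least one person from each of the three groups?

Total 6-person selections from all 14: C(14,6) = 3003.
Subtract selections that omit an entire group: no editors → C(9,6) = 84; no illustrators → C(11,6) = 462; no writers → C(8,6) = 28.
Add back selections omitting two groups (i.e. drawn from a single group): C(5,6) + C(3,6) + C(6,6) = 1.
By inclusion–exclusion: 3003 − 574 + 1 = 2430.

2430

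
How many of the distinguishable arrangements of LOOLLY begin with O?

20

With the first slot taken by O, it remains to arrange the other 5 letters (LOLLY).
Those 5 letters have L appearing 3 times, giving (5)!/(3!) = 20.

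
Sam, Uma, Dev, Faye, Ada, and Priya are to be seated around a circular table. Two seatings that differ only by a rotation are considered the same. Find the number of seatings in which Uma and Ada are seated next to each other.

48

Glue Uma and Ada into a block (2 internal orders). Seating 5 units around a circle gives (4)! arrangements.
So 2 × (4)! = 2 × 24 = 48.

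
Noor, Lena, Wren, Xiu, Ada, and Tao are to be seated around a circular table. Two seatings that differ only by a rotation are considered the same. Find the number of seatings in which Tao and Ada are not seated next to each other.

72

Without the restriction there are (5)! = 120 seatings.
Seatings with Tao beside Ada: treat them as a block with 2 internal orders, giving 2 × (4)! = 48.
Subtracting, 120 − 48 = 72.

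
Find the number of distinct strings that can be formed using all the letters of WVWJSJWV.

The 8 letters of WVWJSJWV have repeats: J appearing twice, V appearing twice, and W appearing 3 times.
The number of distinct arrangements is 8!/(3!·2!·2!) = 40320/24 = 1680.

1680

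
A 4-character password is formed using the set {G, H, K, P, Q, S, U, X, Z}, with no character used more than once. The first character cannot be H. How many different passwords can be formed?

2688

The first character has 9−1 = 8 choices (anything except H).
The remaining 3 characters are filled from the other 8 symbols without repetition: 8 × 7 × 6 = 336.
Total: 8 × 336 = 2688.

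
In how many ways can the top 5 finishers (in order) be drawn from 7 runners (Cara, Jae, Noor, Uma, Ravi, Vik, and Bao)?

2520

There are 7 choices for 1st place, 6 for 2nd, and so on down to 3 for position 5.
That gives 7 × 6 × 5 × 4 × 3 = 2520.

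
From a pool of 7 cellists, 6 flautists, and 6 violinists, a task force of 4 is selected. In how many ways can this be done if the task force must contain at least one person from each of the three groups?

2016

Total 4-person selections from all 19: C(19,4) = 3876.
Selections missing a whole group: no cellists → C(12,4) = 495; no flautists → C(13,4) = 715; no violinists → C(13,4) = 715.
Add back selections omitting two groups (i.e. drawn from a single group): C(7,4) + C(6,4) + C(6,4) = 65.
By inclusion–exclusion: 3876 − 1925 + 65 = 2016.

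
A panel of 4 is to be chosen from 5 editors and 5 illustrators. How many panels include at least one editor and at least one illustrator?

Total 4-person selections from all 10: C(10,4) = 210.
Selections missing a whole group: no editors → C(5,4) = 5; no illustrators → C(5,4) = 5.
Both groups omitted at once is impossible, so 210 − 10 = 200.

200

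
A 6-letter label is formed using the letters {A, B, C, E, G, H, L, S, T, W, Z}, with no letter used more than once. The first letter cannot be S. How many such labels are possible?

The first letter has 11−1 = 10 choices (anything except S).
The remaining 5 letters are filled from the other 10 symbols without repetition: 10 × 9 × 8 × 7 × 6 = 30240.
Total: 10 × 30240 = 302400.

302400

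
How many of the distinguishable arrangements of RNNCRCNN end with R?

105

Fix R in the last position and arrange the remaining 7 letters.
Those 7 letters have C appearing twice and N appearing 4 times, giving (7)!/(4!·2!) = 105.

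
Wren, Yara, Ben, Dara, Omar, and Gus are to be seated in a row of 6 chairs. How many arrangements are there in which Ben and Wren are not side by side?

480

Of the 6! = 720 arrangements, those with Ben and Wren adjacent number 2 × 5! = 240 (treat the pair as a block with 2 internal orders).
Complementary counting: 720 − 240 = 480.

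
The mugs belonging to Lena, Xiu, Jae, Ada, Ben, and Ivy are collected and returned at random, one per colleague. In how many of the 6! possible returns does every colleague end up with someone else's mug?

Count assignments avoiding every fixed point. For any j of the 6 colleagues fixed to their own mug, the other 6−j can be arranged in (6−j)! ways.
By inclusion–exclusion this is Σ_{j=0}^{6} (−1)^j C(6,j)·(6−j)!.
Computing: 720 − 720 + 360 − 120 + 30 − 6 + 1 = 265.

265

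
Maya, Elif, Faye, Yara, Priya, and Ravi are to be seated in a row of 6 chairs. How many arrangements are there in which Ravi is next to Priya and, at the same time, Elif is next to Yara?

96

Treat {Ravi,Priya} as one block (2 orders) and {Elif,Yara} as another (2 orders).
That leaves 4 units to arrange: 2 × 2 × 4! = 4 × 24 = 96.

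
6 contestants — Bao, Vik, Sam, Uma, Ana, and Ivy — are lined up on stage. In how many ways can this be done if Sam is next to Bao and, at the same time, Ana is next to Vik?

Treat {Sam,Bao} as one block (2 orders) and {Ana,Vik} as another (2 orders).
That leaves 4 units to arrange: 2 × 2 × 4! = 4 × 24 = 96.

96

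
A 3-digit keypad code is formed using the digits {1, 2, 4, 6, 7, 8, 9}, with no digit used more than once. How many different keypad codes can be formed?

This is a permutation of 3 out of 7: P(7,3) = 7!/4!.
That product is 7 × 6 × 5 = 210.

210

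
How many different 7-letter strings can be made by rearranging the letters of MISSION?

The 7 letters of MISSION have repeats: I appearing twice and S appearing twice.
Dividing 7! = 5040 by 2!·2! = 4 for the repeated letters gives 1260.

1260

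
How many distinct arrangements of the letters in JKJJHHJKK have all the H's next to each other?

280

Treat the 2 copies of H as a single block. The multiset to arrange is then {HH, J, J, J, J, K, K, K}, 8 items in all.
That gives (8)!/(4!·3!) = 280 arrangements.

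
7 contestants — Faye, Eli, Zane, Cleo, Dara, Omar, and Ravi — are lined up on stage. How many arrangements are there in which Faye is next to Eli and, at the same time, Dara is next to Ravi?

Treat {Faye,Eli} as one block (2 orders) and {Dara,Ravi} as another (2 orders).
That leaves 5 units to arrange: 2 × 2 × 5! = 4 × 120 = 480.

480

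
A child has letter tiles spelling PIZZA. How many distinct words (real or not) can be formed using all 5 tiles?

60

PIZZA has 5 letters with Z appearing twice.
Dividing 5! = 120 by 2! = 2 for the repeated letters gives 60.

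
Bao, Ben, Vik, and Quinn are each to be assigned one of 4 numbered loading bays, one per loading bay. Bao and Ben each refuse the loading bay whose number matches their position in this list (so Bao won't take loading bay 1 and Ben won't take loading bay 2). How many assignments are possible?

Let Aᵢ (for i ∈ {1, 2}) be the placements that put person i in their forbidden loading bay. Any j of these fix j positions, leaving (4−j)! ways to fill the rest, and there are C(2,j) ways to pick which j.
By inclusion–exclusion, the number of valid placements is Σ_{j=0}^{2} (−1)^j C(2,j)·(4−j)!.
Computing: 24 − 12 + 2 = 14.

14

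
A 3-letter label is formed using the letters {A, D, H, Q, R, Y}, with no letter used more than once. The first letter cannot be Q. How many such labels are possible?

The first letter has 6−1 = 5 choices (anything except Q).
The remaining 2 letters are filled from the other 5 symbols without repetition: 5 × 4 = 20.
Total: 5 × 20 = 100.

100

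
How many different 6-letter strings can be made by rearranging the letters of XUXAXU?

60

XUXAXU has 6 letters with U appearing twice and X appearing 3 times.
So there are 6! / (3!·2!) = 60 distinguishable arrangements.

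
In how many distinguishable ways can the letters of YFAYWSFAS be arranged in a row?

22680

Letter multiplicities in YFAYWSFAS: A×2, F×2, S×2, W×1, Y×2.
So there are 9! / (2!·2!·2!·2!) = 22680 distinguishable arrangements.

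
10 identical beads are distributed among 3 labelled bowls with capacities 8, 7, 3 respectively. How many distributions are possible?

By stars and bars, unrestricted non-negative solutions to x_1+…+x_3 = 10 number C(10+2,2) = 66.
Subtract solutions that violate a single cap (substitute x_i' = x_i − (cap_i+1)): x_1 ≥ 9 gives C(3,2) = 3; x_2 ≥ 8 gives C(4,2) = 6; x_3 ≥ 4 gives C(8,2) = 28. Together 37.
No two caps can be exceeded simultaneously, so the pair terms are all 0.
By inclusion–exclusion the count is 66 − 37 + 0 = 29.

29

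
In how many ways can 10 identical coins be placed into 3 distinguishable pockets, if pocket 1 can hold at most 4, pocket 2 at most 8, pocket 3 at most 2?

12

By stars and bars, unrestricted non-negative solutions to x_1+…+x_3 = 10 number C(10+2,2) = 66.
Subtract solutions that violate a single cap (substitute x_i' = x_i − (cap_i+1)): x_1 ≥ 5 gives C(7,2) = 21; x_2 ≥ 9 gives C(3,2) = 3; x_3 ≥ 3 gives C(9,2) = 36. Together 60.
Add back pairs where two caps are both exceeded: 0 + 6 + 0 = 6.
By inclusion–exclusion the count is 66 − 60 + 6 = 12.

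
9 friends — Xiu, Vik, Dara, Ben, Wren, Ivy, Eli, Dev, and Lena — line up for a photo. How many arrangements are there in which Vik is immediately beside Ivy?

80640

Treat {Vik, Ivy} as a single unit. There are 8 units to order, and the pair itself can be ordered 2 ways.
So the count is 2·(8)! = 80640.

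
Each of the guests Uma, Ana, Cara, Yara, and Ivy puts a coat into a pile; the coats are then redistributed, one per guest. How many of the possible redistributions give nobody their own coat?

Count assignments avoiding every fixed point. For any j of the 5 guests fixed to their own coat, the other 5−j can be arranged in (5−j)! ways.
By inclusion–exclusion this is Σ_{j=0}^{5} (−1)^j C(5,j)·(5−j)!.
Computing: 120 − 120 + 60 − 20 + 5 − 1 = 44.

44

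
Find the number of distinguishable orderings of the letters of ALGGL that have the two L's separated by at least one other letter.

There are 5!/(2!·2!) = 30 arrangements of ALGGL in total.
Arrangements with the L's together: treat LL as one letter, giving (4)!/(2!) = 12.
Subtracting, 30 − 12 = 18 arrangements keep the L's apart.

18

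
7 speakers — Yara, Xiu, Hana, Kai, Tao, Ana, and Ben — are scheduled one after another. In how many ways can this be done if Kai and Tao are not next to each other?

There are 7! = 5040 arrangements in all. If Kai and Tao are adjacent, merging them into one block gives 2·(6)! = 1440 arrangements.
Complementary counting: 5040 − 1440 = 3600.

3600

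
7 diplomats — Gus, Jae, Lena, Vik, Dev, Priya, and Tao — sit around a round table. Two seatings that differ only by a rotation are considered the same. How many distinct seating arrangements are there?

720

Fix one person's seat to break rotational symmetry; the remaining 6 people can be arranged in (6)! = 720 ways.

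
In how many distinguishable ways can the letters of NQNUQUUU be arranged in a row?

The 8 letters of NQNUQUUU have repeats: N appearing twice, Q appearing twice, and U appearing 4 times.
The number of distinct arrangements is 8!/(4!·2!·2!) = 40320/96 = 420.

420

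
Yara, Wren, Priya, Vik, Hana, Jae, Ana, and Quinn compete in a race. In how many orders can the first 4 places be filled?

1680

This is an ordered selection of 4 from 8: P(8,4).
That gives 8 × 7 × 6 × 5 = 1680.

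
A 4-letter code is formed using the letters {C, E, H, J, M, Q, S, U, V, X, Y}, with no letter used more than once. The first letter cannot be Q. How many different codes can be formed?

The first letter has 11−1 = 10 choices (anything except Q).
The remaining 3 letters are filled from the other 10 symbols without repetition: 10 × 9 × 8 = 720.
Total: 10 × 720 = 7200.

7200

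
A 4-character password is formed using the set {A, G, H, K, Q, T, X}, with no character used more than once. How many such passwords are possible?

With no repetition, fill the 4 characters in order: 7 choices, then 6, down to 4.
That product is 7 × 6 × 5 × 4 = 840.

840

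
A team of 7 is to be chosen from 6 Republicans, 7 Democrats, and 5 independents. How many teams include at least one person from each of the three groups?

With no constraint there are C(18,7) = 31824 possible selections.
Subtract selections that omit an entire group: no Republicans → C(12,7) = 792; no Democrats → C(11,7) = 330; no independents → C(13,7) = 1716.
Add back selections omitting two groups (i.e. drawn from a single group): C(6,7) + C(7,7) + C(5,7) = 1.
By inclusion–exclusion: 31824 − 2838 + 1 = 28987.

28987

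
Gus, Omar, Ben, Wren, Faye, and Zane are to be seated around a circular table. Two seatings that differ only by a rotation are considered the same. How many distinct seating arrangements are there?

Fix one person's seat to break rotational symmetry; the remaining 5 people can be arranged in (5)! = 120 ways.

120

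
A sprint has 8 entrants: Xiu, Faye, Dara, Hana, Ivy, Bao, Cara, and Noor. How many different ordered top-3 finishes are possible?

There are 8 choices for 1st place, 7 for 2nd, and 6 for 3rd.
That gives 8 × 7 × 6 = 336.

336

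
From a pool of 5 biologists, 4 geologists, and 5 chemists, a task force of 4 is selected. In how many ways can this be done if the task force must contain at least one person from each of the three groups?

550

Unrestricted: C(14,4) = 1001 ways to pick any 4 of the 14.
Subtract selections that omit an entire group: no biologists → C(9,4) = 126; no geologists → C(10,4) = 210; no chemists → C(9,4) = 126.
Add back selections omitting two groups (i.e. drawn from a single group): C(5,4) + C(4,4) + C(5,4) = 11.
By inclusion–exclusion: 1001 − 462 + 11 = 550.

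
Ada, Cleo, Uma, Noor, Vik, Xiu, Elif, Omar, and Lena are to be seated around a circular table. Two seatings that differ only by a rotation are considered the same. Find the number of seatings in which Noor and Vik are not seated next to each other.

All circular seatings of 9 people number (8)! = 40320.
Those with Noor next to Vik: fuse the pair into one unit and seat 8 units around a circle — 2·(7)! = 10080.
Subtracting, 40320 − 10080 = 30240.

30240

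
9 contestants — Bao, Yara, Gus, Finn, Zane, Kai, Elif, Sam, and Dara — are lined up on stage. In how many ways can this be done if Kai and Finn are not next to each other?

282240

There are 9! = 362880 arrangements in all. If Kai and Finn are adjacent, merging them into one block gives 2·(8)! = 80640 arrangements.
Complementary counting: 362880 − 80640 = 282240.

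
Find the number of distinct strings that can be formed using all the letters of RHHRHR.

20

Letter multiplicities in RHHRHR: H×3, R×3.
The number of distinct arrangements is 6!/(3!·3!) = 720/36 = 20.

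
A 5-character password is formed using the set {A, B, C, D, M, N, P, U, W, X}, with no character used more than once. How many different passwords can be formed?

30240

With no repetition, fill the 5 characters in order: 10 choices, then 9, down to 6.
10 × 9 × 8 × 7 × 6 = 30240.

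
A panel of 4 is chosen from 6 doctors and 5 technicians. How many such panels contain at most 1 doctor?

65

Split by how many doctors are chosen (0 through 1).
Sum: C(6,0)·C(5,4) + C(6,1)·C(5,3) = 5 + 60 = 65.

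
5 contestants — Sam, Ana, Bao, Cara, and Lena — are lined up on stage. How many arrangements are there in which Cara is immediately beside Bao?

Treat {Cara, Bao} as a single unit. There are 4 units to order, and the pair itself can be ordered 2 ways.
That gives 2 × 4! = 2 × 24 = 48.

48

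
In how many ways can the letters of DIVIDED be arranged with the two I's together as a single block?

Treat the 2 copies of I as a single block. The multiset to arrange is then {II, D, D, D, E, V}, 6 items in all.
That gives (6)!/(3!) = 120 arrangements.

120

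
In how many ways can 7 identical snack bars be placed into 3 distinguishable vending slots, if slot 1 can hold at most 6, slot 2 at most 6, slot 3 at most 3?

24

By stars and bars, unrestricted non-negative solutions to x_1+…+x_3 = 7 number C(7+2,2) = 36.
Subtract solutions that violate a single cap (substitute x_i' = x_i − (cap_i+1)): x_1 ≥ 7 gives C(2,2) = 1; x_2 ≥ 7 gives C(2,2) = 1; x_3 ≥ 4 gives C(5,2) = 10. Together 12.
No two caps can be exceeded simultaneously, so the pair terms are all 0.
By inclusion–exclusion the count is 36 − 12 + 0 = 24.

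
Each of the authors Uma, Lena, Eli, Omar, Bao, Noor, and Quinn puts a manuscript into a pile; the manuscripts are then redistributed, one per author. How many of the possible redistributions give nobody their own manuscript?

This is the derangement count D_7: permutations of 7 items with no fixed point.
By inclusion–exclusion this is Σ_{j=0}^{7} (−1)^j C(7,j)·(7−j)!.
Computing: 5040 − 5040 + 2520 − 840 + 210 − 42 + 7 − 1 = 1854.

1854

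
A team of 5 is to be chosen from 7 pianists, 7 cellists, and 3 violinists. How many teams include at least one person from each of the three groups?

3724

With no constraint there are C(17,5) = 6188 possible selections.
Selections missing a whole group: no pianists → C(10,5) = 252; no cellists → C(10,5) = 252; no violinists → C(14,5) = 2002.
Add back selections omitting two groups (i.e. drawn from a single group): C(7,5) + C(7,5) + C(3,5) = 42.
By inclusion–exclusion: 6188 − 2506 + 42 = 3724.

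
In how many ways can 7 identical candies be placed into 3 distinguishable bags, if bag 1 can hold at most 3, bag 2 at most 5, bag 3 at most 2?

9

Ignoring the caps, the number of non-negative solutions to x_1+…+x_3 = 7 is C(9,2) = 36.
Subtract solutions that violate a single cap (substitute x_i' = x_i − (cap_i+1)): x_1 ≥ 4 gives C(5,2) = 10; x_2 ≥ 6 gives C(3,2) = 3; x_3 ≥ 3 gives C(6,2) = 15. Together 28.
Add back pairs where two caps are both exceeded: 0 + 1 + 0 = 1.
By inclusion–exclusion the count is 36 − 28 + 1 = 9.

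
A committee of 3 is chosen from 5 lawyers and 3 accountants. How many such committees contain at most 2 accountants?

Split by how many accountants are chosen (0 through 2).
Sum: C(3,0)·C(5,3) + C(3,1)·C(5,2) + C(3,2)·C(5,1) = 10 + 30 + 15 = 55.

55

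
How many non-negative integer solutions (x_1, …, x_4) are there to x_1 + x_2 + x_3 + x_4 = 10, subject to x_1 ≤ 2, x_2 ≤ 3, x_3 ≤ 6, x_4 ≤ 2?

18

Without the upper bounds there are C(13,3) = 286 ways to split 10 among 4 variables.
Subtract solutions that violate a single cap (substitute x_i' = x_i − (cap_i+1)): x_1 ≥ 3 gives C(10,3) = 120; x_2 ≥ 4 gives C(9,3) = 84; x_3 ≥ 7 gives C(6,3) = 20; x_4 ≥ 3 gives C(10,3) = 120. Together 344.
Add back pairs where two caps are both exceeded: 20 + 1 + 35 + 0 + 20 + 1 = 77.
Subtract triples: 0 + 1 + 0 + 0 = 1.
By inclusion–exclusion the count is 286 − 344 + 77 − 1 = 18.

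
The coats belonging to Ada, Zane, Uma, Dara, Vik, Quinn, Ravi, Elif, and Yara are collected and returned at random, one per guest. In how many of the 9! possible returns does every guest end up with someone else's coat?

This is the derangement count D_9: permutations of 9 items with no fixed point.
By inclusion–exclusion this is Σ_{j=0}^{9} (−1)^j C(9,j)·(9−j)!.
Computing: 362880 − 362880 + 181440 − 60480 + 15120 − 3024 + 504 − 72 + 9 − 1 = 133496.

133496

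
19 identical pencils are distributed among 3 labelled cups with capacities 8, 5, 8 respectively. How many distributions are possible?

6

By stars and bars, unrestricted non-negative solutions to x_1+…+x_3 = 19 number C(19+2,2) = 210.
Subtract solutions that violate a single cap (substitute x_i' = x_i − (cap_i+1)): x_1 ≥ 9 gives C(12,2) = 66; x_2 ≥ 6 gives C(15,2) = 105; x_3 ≥ 9 gives C(12,2) = 66. Together 237.
Add back pairs where two caps are both exceeded: 15 + 3 + 15 = 33.
By inclusion–exclusion the count is 210 − 237 + 33 = 6.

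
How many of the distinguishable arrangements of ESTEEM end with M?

20

With the last slot taken by M, it remains to arrange the other 5 letters (ESTEE).
Those 5 letters have E appearing 3 times, giving (5)!/(3!) = 20.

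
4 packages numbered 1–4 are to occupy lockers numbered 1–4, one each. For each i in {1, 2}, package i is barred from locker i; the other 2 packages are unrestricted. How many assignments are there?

Let Aᵢ (for i ∈ {1, 2}) be the placements that put package i in its forbidden locker. Any j of these fix j positions, leaving (4−j)! ways to fill the rest, and there are C(2,j) ways to pick which j.
By inclusion–exclusion, the number of valid placements is Σ_{j=0}^{2} (−1)^j C(2,j)·(4−j)!.
Computing: 24 − 12 + 2 = 14.

14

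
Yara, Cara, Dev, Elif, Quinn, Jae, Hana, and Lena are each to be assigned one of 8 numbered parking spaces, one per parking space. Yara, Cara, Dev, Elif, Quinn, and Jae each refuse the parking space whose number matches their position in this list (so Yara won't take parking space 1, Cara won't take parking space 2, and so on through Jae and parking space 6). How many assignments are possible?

18806

Let Aᵢ (for 1 ≤ i ≤ 6) be the placements that put person i in their forbidden parking space. Any j of these fix j positions, leaving (8−j)! ways to fill the rest, and there are C(6,j) ways to pick which j.
By inclusion–exclusion, the number of valid placements is Σ_{j=0}^{6} (−1)^j C(6,j)·(8−j)!.
Computing: 40320 − 30240 + 10800 − 2400 + 360 − 36 + 2 = 18806.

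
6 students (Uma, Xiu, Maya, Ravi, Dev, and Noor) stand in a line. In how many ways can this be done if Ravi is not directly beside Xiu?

480

Of the 6! = 720 arrangements, those with Ravi and Xiu adjacent number 2 × 5! = 240 (treat the pair as a block with 2 internal orders).
So 720 − 240 = 480 arrangements keep them apart.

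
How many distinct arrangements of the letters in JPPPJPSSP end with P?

Fix P in the last position and arrange the remaining 8 letters.
Those 8 letters have J appearing twice, P appearing 4 times, and S appearing twice, giving (8)!/(4!·2!·2!) = 420.

420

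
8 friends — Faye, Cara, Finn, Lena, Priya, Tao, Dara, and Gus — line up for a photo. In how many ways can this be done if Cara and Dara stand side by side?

10080

Glue Cara and Dara into one block (2 internal orders), leaving 7 units to arrange in a row.
So the count is 2·(7)! = 10080.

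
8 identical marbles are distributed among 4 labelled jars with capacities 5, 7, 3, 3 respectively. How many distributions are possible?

Ignoring the caps, the number of non-negative solutions to x_1+…+x_4 = 8 is C(11,3) = 165.
Subtract solutions that violate a single cap (substitute x_i' = x_i − (cap_i+1)): x_1 ≥ 6 gives C(5,3) = 10; x_2 ≥ 8 gives C(3,3) = 1; x_3 ≥ 4 gives C(7,3) = 35; x_4 ≥ 4 gives C(7,3) = 35. Together 81.
Add back pairs where two caps are both exceeded: 0 + 0 + 0 + 0 + 0 + 1 = 1.
By inclusion–exclusion the count is 165 − 81 + 1 = 85.

85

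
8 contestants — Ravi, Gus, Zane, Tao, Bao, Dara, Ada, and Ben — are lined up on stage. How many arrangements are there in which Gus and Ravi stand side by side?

Place the 6 others and the Gus-Ravi pair as 7 objects in a line; the pair has 2 internal arrangements.
So the count is 2·(7)! = 10080.

10080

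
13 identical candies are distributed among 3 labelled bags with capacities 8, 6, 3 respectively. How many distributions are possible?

By stars and bars, unrestricted non-negative solutions to x_1+…+x_3 = 13 number C(13+2,2) = 105.
Subtract solutions that violate a single cap (substitute x_i' = x_i − (cap_i+1)): x_1 ≥ 9 gives C(6,2) = 15; x_2 ≥ 7 gives C(8,2) = 28; x_3 ≥ 4 gives C(11,2) = 55. Together 98.
Add back pairs where two caps are both exceeded: 0 + 1 + 6 = 7.
By inclusion–exclusion the count is 105 − 98 + 7 = 14.

14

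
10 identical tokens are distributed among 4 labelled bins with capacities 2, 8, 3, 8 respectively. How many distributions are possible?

Ignoring the caps, the number of non-negative solutions to x_1+…+x_4 = 10 is C(13,3) = 286.
Subtract solutions that violate a single cap (substitute x_i' = x_i − (cap_i+1)): x_1 ≥ 3 gives C(10,3) = 120; x_2 ≥ 9 gives C(4,3) = 4; x_3 ≥ 4 gives C(9,3) = 84; x_4 ≥ 9 gives C(4,3) = 4. Together 212.
Add back pairs where two caps are both exceeded: 0 + 20 + 0 + 0 + 0 + 0 = 20.
By inclusion–exclusion the count is 286 − 212 + 20 = 94.

94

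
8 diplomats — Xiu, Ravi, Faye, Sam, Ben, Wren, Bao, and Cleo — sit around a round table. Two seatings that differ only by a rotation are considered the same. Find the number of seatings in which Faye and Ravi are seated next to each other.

1440

Treat {Faye, Ravi} as one unit (2 internal orders) and seat the resulting 7 units around the table: (6)! circular arrangements.
So 2 × (6)! = 2 × 720 = 1440.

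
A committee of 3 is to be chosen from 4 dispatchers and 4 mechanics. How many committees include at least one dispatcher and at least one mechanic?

48

Total 3-person selections from all 8: C(8,3) = 56.
Selections missing a whole group: no dispatchers → C(4,3) = 4; no mechanics → C(4,3) = 4.
Both groups omitted at once is impossible, so 56 − 8 = 48.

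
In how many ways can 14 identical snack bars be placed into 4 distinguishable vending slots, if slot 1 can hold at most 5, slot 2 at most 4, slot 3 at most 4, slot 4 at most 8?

96

Without the upper bounds there are C(17,3) = 680 ways to split 14 among 4 vending slots.
Subtract solutions that violate a single cap (substitute x_i' = x_i − (cap_i+1)): x_1 ≥ 6 gives C(11,3) = 165; x_2 ≥ 5 gives C(12,3) = 220; x_3 ≥ 5 gives C(12,3) = 220; x_4 ≥ 9 gives C(8,3) = 56. Together 661.
Add back pairs where two caps are both exceeded: 20 + 20 + 0 + 35 + 1 + 1 = 77.
By inclusion–exclusion the count is 680 − 661 + 77 = 96.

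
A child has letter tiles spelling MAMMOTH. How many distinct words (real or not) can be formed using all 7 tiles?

840

MAMMOTH has 7 letters with M appearing 3 times.
Dividing 7! = 5040 by 3! = 6 for the repeated letters gives 840.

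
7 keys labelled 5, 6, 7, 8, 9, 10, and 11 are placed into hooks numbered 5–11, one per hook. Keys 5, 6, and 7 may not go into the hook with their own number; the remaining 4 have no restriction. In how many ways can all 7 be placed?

3216

Let Aᵢ (for i ∈ {5, 6, 7}) be the placements that put key i in its forbidden hook. Any j of these fix j positions, leaving (7−j)! ways to fill the rest, and there are C(3,j) ways to pick which j.
By inclusion–exclusion, the number of valid placements is Σ_{j=0}^{3} (−1)^j C(3,j)·(7−j)!.
Computing: 5040 − 2160 + 360 − 24 = 3216.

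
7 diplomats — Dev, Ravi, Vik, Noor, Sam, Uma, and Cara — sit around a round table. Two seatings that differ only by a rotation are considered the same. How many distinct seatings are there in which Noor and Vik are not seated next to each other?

480

All circular seatings of 7 people number (6)! = 720.
Those with Noor next to Vik: fuse the pair into one unit and seat 6 units around a circle — 2·(5)! = 240.
Subtracting, 720 − 240 = 480.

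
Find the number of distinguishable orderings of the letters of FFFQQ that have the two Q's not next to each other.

Total arrangements of FFFQQ: 5!/(3!·2!) = 10.
Arrangements with the Q's together: treat QQ as one letter, giving (4)!/(3!) = 4.
Subtracting, 10 − 4 = 6 arrangements keep the Q's apart.

6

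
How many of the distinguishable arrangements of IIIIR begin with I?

4

Fix I in the first position and arrange the remaining 4 letters.
Those 4 letters have I appearing 3 times, giving (4)!/(3!) = 4.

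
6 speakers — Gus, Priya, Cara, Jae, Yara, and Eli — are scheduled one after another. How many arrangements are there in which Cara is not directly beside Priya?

Of the 6! = 720 arrangements, those with Cara and Priya adjacent number 2 × 5! = 240 (treat the pair as a block with 2 internal orders).
So 720 − 240 = 480 arrangements keep them apart.

480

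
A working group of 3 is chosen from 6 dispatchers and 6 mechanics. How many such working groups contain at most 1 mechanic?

110

Split by how many mechanics are chosen (0 through 1).
Sum: C(6,0)·C(6,3) + C(6,1)·C(6,2) = 20 + 90 = 110.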